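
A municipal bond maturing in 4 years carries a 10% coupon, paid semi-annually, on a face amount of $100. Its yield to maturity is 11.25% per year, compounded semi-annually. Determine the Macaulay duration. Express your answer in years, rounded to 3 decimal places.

Periodic yield y = 0.05625. Discount each cash flow and weight by its period:
  t   CF        PV=CF/(1+0.05625)^t    t·PV
  1         5.00         4.7337         4.7337
  2         5.00         4.4816         8.9633
  3         5.00         4.2430        12.7289
  4         5.00         4.0170        16.0680
  5         5.00         3.8031        19.0154
  6         5.00         3.6006        21.6033
  7         5.00         3.4088        23.8617
  8       105.00        67.7728       542.1825
  Σ                     96.0606       649.1569
Price P = Σ PV = 96.0606.
Macaulay duration = Σ(t·PV) / P = 649.1569 / 96.0606 = 6.75778 half-year periods.
In years: 6.75778 / 2 = 3.37889 years.

3.379 years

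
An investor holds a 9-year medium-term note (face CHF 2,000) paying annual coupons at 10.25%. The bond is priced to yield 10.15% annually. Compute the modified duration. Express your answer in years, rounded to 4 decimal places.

5.7148 years

Periodic yield y = 0.1015. First find Macaulay duration:
  t   CF        PV=CF/(1+0.1015)^t    t·PV
  1       205.00       186.1099       186.1099
  2       205.00       168.9604       337.9207
  3       205.00       153.3912       460.1735
  4       205.00       139.2566       557.0265
  5       205.00       126.4245       632.1227
  6       205.00       114.7749       688.6493
  7       205.00       104.1987       729.3910
  8       205.00        94.5971       756.7768
  9     2,205.00       923.7364     8,313.6280
  Σ                  2,011.4497    12,661.7984
P = 2,011.4497; Macaulay duration = 12,661.7984 / 2,011.4497 = 6.29486 years.
Modified duration = D_Mac / (1 + y) = 6.29486 / 1.1015 = 5.71481 years.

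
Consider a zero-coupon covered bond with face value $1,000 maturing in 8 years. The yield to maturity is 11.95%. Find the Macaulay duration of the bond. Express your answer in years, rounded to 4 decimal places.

8.0000 years

A zero-coupon bond has a single cash flow at maturity, so its Macaulay duration equals its maturity: 8 years.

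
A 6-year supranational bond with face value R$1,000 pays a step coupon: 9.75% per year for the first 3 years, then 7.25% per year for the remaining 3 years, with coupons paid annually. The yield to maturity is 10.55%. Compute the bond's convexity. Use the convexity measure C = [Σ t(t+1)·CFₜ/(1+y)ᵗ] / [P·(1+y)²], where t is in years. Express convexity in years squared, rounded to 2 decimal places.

25.33

With y = 0.1055:
  t   CF        PV=CF/(1+0.1055)^t    t·PV        t(t+1)·PV
  1        97.50        88.1954        88.1954         176.3908
  2        97.50        79.7787       159.5575         478.6724
  3        97.50        72.1653       216.4959         865.9835
  4        72.50        48.5404       194.1615         970.8073
  5        72.50        43.9081       219.5403       1,317.2419
  6     1,072.50       587.5500     3,525.2999      24,677.0994
  Σ                    920.1378     4,403.2504      28,486.1952
P = 920.1378.
Convexity = Σ t(t+1)·PV / [P·(1+y)²] = 28,486.1952 / (920.1378 × 1.222130) = 25.33168.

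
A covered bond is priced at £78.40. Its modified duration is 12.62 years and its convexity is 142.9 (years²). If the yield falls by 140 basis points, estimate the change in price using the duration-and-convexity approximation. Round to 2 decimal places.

Duration effect: -D_mod·Δy = -12.62 × (-0.014) = +0.176680
Convexity effect: ½·C·(Δy)² = 0.5 × 142.9 × (-0.014)² = +0.0140042
ΔP/P ≈ +0.176680 + 0.0140042 = +0.1906842
ΔP ≈ 78.40 × (+0.1906842) = +14.94964128.

+£14.95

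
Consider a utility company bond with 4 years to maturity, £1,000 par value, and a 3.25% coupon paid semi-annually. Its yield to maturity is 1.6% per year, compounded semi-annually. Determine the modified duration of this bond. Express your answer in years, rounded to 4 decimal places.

3.7611 years

Periodic yield y = 0.008. First find Macaulay duration:
  t   CF        PV=CF/(1+0.008)^t    t·PV
  1        16.25        16.1210        16.1210
  2        16.25        15.9931        31.9862
  3        16.25        15.8662        47.5985
  4        16.25        15.7402        62.9609
  5        16.25        15.6153        78.0766
  6        16.25        15.4914        92.9483
  7        16.25        15.3684       107.5790
  8     1,016.25       953.4903     7,627.9228
  Σ                  1,063.6860     8,065.1933
P = 1,063.6860; Macaulay duration = 8,065.1933 / 1,063.6860 = 7.58231 half-year periods = 3.79115 years.
Modified duration = D_Mac / (1 + y) = 3.79115 / 1.008 = 3.76106 years.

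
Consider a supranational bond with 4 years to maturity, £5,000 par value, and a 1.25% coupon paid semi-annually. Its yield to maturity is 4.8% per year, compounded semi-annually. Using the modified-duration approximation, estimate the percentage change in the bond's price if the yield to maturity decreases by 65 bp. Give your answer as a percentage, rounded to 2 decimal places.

+2.48%

Periodic yield y = 0.024. Modified duration first:
  t   CF        PV=CF/(1+0.024)^t    t·PV
  1        31.25        30.5176        30.5176
  2        31.25        29.8023        59.6046
  3        31.25        29.1038        87.3115
  4        31.25        28.4217       113.6868
  5        31.25        27.7556       138.7779
  6        31.25        27.1051       162.6303
  7        31.25        26.4698       185.2885
  8     5,031.25     4,161.7525    33,294.0197
  Σ                  4,360.9283    34,071.8369
P = 4,360.9283; D_Mac = 7.81298 half-year periods = 3.90649 yrs; D_mod = 3.90649/(1+0.024) = 3.81493 yrs.
ΔP/P ≈ -D_mod · Δy = -3.81493 × (-0.0065) = +0.024797 = +2.4797%.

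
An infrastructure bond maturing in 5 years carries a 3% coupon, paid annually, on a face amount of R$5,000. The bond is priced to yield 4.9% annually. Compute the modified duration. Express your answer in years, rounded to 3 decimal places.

Periodic yield y = 0.049. First find Macaulay duration:
  t   CF        PV=CF/(1+0.049)^t    t·PV
  1       150.00       142.9933       142.9933
  2       150.00       136.3139       272.6279
  3       150.00       129.9466       389.8397
  4       150.00       123.8766       495.5064
  5     5,150.00     4,054.4298    20,272.1491
  Σ                  4,587.5603    21,573.1165
P = 4,587.5603; Macaulay duration = 21,573.1165 / 4,587.5603 = 4.70252 years.
Modified duration = D_Mac / (1 + y) = 4.70252 / 1.049 = 4.48286 years.

4.483 years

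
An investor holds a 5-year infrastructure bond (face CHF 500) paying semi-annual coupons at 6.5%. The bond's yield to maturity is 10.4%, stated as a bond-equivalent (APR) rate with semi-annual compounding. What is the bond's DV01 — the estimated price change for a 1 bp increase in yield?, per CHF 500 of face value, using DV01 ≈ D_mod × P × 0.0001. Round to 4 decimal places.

Periodic yield y = 0.052.
  t   CF        PV=CF/(1+0.052)^t    t·PV
  1        16.25        15.4468        15.4468
  2        16.25        14.6832        29.3665
  3        16.25        13.9575        41.8724
  4        16.25        13.2675        53.0702
  5        16.25        12.6117        63.0587
  6        16.25        11.9883        71.9300
  7        16.25        11.3958        79.7703
  8        16.25        10.8325        86.6598
  9        16.25        10.2970        92.6732
  10      516.25       310.9587     3,109.5867
  Σ                    425.4390     3,643.4344
P = 425.4390; D_Mac = 8.56394 half-year periods = 4.28197 yrs; D_mod = 4.07031 yrs.
DV01 ≈ 4.07031 × 425.4390 × 0.0001 = 0.173167.

CHF 0.1732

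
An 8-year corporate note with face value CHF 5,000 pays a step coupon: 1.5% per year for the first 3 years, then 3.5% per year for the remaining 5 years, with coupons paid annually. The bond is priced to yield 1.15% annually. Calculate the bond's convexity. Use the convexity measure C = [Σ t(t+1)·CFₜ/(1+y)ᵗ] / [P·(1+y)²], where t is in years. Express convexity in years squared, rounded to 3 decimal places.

With y = 0.0115:
  t   CF        PV=CF/(1+0.0115)^t    t·PV        t(t+1)·PV
  1        75.00        74.1473        74.1473         148.2946
  2        75.00        73.3043       146.6086         439.8258
  3        75.00        72.4709       217.4127         869.6507
  4       175.00       167.1762       668.7049       3,343.5244
  5       175.00       165.2756       826.3778       4,958.2665
  6       175.00       163.3965       980.3789       6,862.6526
  7       175.00       161.5388     1,130.7716       9,046.1725
  8     5,175.00     4,722.6228    37,780.9822     340,028.8399
  Σ                  5,599.9323    41,825.3839     365,697.2271
P = 5,599.9323.
Convexity = Σ t(t+1)·PV / [P·(1+y)²] = 365,697.2271 / (5,599.9323 × 1.023132) = 63.82739.

63.827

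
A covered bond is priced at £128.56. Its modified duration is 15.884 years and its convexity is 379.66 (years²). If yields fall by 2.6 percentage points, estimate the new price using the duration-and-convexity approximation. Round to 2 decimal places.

£198.15

Duration effect: -D_mod·Δy = -15.884 × (-0.026) = +0.412984
Convexity effect: ½·C·(Δy)² = 0.5 × 379.66 × (-0.026)² = +0.12832508
ΔP/P ≈ +0.412984 + 0.12832508 = +0.54130908
New price ≈ 128.56 × (1 + 0.54130908) = 198.1506953248.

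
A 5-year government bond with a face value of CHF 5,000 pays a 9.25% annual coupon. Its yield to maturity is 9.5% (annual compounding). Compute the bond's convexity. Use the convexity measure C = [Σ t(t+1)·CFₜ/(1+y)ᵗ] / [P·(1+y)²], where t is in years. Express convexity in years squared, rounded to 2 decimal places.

19.86

With y = 0.095:
  t   CF        PV=CF/(1+0.095)^t    t·PV        t(t+1)·PV
  1       462.50       422.3744       422.3744         844.7489
  2       462.50       385.7301       771.4601       2,314.3804
  3       462.50       352.2649     1,056.7947       4,227.1789
  4       462.50       321.7031     1,286.8124       6,434.0622
  5     5,462.50     3,469.9311    17,349.6556     104,097.9336
  Σ                  4,952.0036    20,887.0973     117,918.3040
P = 4,952.0036.
Convexity = Σ t(t+1)·PV / [P·(1+y)²] = 117,918.3040 / (4,952.0036 × 1.199025) = 19.85967.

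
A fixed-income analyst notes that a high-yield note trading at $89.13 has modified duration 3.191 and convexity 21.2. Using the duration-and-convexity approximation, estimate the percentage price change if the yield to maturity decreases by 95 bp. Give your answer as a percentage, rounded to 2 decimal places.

Duration effect: -D_mod·Δy = -3.191 × (-0.0095) = +0.0303145
Convexity effect: ½·C·(Δy)² = 0.5 × 21.2 × (-0.0095)² = +0.00095665
ΔP/P ≈ +0.0303145 + 0.00095665 = +0.03127115
= +3.127115%.

+3.13%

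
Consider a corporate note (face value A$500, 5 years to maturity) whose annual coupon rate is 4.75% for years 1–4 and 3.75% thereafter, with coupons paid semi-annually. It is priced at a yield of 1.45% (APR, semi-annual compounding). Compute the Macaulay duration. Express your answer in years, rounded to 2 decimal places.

4.55 years

Periodic yield y = 0.00725. Discount each cash flow and weight by its period:
  t   CF        PV=CF/(1+0.00725)^t    t·PV
  1       11.875        11.7895        11.7895
  2       11.875        11.7047        23.4093
  3       11.875        11.6204        34.8613
  4       11.875        11.5368        46.1471
  5       11.875        11.4537        57.2687
  6       11.875        11.3713        68.2278
  7       11.875        11.2894        79.0261
  8       11.875        11.2082        89.6655
  9        9.375         8.7849        79.0639
  10     509.375       473.8762     4,738.7617
  Σ                    574.6351     5,228.2209
Price P = Σ PV = 574.6351.
Macaulay duration = Σ(t·PV) / P = 5,228.2209 / 574.6351 = 9.09833 half-year periods.
In years: 9.09833 / 2 = 4.54917 years.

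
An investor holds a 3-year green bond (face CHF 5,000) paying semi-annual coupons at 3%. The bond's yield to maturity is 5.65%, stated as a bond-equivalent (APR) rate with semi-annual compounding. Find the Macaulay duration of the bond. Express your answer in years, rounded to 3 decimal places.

Periodic yield y = 0.02825. Discount each cash flow and weight by its period:
  t   CF        PV=CF/(1+0.02825)^t    t·PV
  1        75.00        72.9395        72.9395
  2        75.00        70.9355       141.8711
  3        75.00        68.9867       206.9600
  4        75.00        67.0913       268.3653
  5        75.00        65.2481       326.2404
  6     5,075.00     4,293.8190    25,762.9142
  Σ                  4,639.0201    26,779.2904
Price P = Σ PV = 4,639.0201.
Macaulay duration = Σ(t·PV) / P = 26,779.2904 / 4,639.0201 = 5.77262 half-year periods.
In years: 5.77262 / 2 = 2.88631 years.

2.886 years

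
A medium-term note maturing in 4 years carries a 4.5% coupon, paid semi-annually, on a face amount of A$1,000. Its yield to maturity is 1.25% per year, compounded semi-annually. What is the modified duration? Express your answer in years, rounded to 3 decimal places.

3.702 years

Periodic yield y = 0.00625. First find Macaulay duration:
  t   CF        PV=CF/(1+0.00625)^t    t·PV
  1        22.50        22.3602        22.3602
  2        22.50        22.2214        44.4427
  3        22.50        22.0833        66.2500
  4        22.50        21.9462        87.7847
  5        22.50        21.8099       109.0493
  6        22.50        21.6744       130.0464
  7        22.50        21.5398       150.7785
  8     1,022.50       972.7834     7,782.2675
  Σ                  1,126.4186     8,392.9795
P = 1,126.4186; Macaulay duration = 8,392.9795 / 1,126.4186 = 7.45103 half-year periods = 3.72552 years.
Modified duration = D_Mac / (1 + y) = 3.72552 / 1.00625 = 3.70238 years.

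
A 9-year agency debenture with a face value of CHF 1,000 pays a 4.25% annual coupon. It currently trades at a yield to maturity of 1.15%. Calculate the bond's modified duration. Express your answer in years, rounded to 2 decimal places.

7.75 years

Periodic yield y = 0.0115. First find Macaulay duration:
  t   CF        PV=CF/(1+0.0115)^t    t·PV
  1        42.50        42.0168        42.0168
  2        42.50        41.5391        83.0782
  3        42.50        41.0668       123.2005
  4        42.50        40.5999       162.3998
  5        42.50        40.1383       200.6917
  6        42.50        39.6820       238.0920
  7        42.50        39.2309       274.6160
  8        42.50        38.7848       310.2786
  9     1,042.50       940.5526     8,464.9732
  Σ                  1,263.6113     9,899.3468
P = 1,263.6113; Macaulay duration = 9,899.3468 / 1,263.6113 = 7.83417 years.
Modified duration = D_Mac / (1 + y) = 7.83417 / 1.0115 = 7.74510 years.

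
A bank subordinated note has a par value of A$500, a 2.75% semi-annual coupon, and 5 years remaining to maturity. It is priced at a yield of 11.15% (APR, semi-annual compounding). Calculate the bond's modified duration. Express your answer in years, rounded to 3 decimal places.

4.383 years

Periodic yield y = 0.05575. First find Macaulay duration:
  t   CF        PV=CF/(1+0.05575)^t    t·PV
  1        6.875         6.5120         6.5120
  2        6.875         6.1681        12.3362
  3        6.875         5.8424        17.5271
  4        6.875         5.5339        22.1354
  5        6.875         5.2416        26.2082
  6        6.875         4.9649        29.7891
  7        6.875         4.7027        32.9187
  8        6.875         4.4543        35.6348
  9        6.875         4.2191        37.9722
  10     506.875       294.6388     2,946.3882
  Σ                    342.2777     3,167.4219
P = 342.2777; Macaulay duration = 3,167.4219 / 342.2777 = 9.25395 half-year periods = 4.62698 years.
Modified duration = D_Mac / (1 + y) = 4.62698 / 1.05575 = 4.38264 years.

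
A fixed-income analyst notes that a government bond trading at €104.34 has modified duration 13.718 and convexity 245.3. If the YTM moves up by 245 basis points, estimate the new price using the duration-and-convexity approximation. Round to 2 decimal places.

€76.95

Duration effect: -D_mod·Δy = -13.718 × (+0.0245) = -0.336091
Convexity effect: ½·C·(Δy)² = 0.5 × 245.3 × (0.0245)² = +0.0736206625
ΔP/P ≈ -0.336091 + 0.0736206625 = -0.2624703375
New price ≈ 104.34 × (1 - 0.2624703375) = 76.95384498525.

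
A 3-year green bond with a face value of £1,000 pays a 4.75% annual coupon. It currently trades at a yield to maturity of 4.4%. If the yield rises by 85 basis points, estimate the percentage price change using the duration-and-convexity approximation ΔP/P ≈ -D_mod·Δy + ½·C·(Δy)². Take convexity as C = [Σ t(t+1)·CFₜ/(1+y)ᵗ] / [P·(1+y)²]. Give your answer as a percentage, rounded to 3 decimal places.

-2.297%

With y = 0.044:
  t   CF        PV=CF/(1+0.044)^t    t·PV        t(t+1)·PV
  1        47.50        45.4981        45.4981          90.9962
  2        47.50        43.5805        87.1611         261.4832
  3     1,047.50       920.5609     2,761.6828      11,046.7311
  Σ                  1,009.6395     2,894.3419      11,399.2105
P = 1,009.6395; D_Mac = 2.86671 yrs; D_mod = 2.74589 yrs; C = 10.35875.
Duration effect: -2.74589 × (+0.0085) = -0.023340
Convexity effect: 0.5 × 10.35875 × (0.0085)² = +0.0003742
ΔP/P ≈ -0.023340 + 0.0003742 = -0.022966 = -2.2966%.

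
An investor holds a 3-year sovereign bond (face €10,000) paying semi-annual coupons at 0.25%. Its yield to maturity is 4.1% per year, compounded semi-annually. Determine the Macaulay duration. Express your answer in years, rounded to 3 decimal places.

2.990 years

Periodic yield y = 0.0205. Discount each cash flow and weight by its period:
  t   CF        PV=CF/(1+0.0205)^t    t·PV
  1        12.50        12.2489        12.2489
  2        12.50        12.0028        24.0057
  3        12.50        11.7617        35.2852
  4        12.50        11.5255        46.1018
  5        12.50        11.2939        56.4696
  6    10,012.50     8,864.7088    53,188.2529
  Σ                  8,923.5417    53,362.3641
Price P = Σ PV = 8,923.5417.
Macaulay duration = Σ(t·PV) / P = 53,362.3641 / 8,923.5417 = 5.97995 half-year periods.
In years: 5.97995 / 2 = 2.98998 years.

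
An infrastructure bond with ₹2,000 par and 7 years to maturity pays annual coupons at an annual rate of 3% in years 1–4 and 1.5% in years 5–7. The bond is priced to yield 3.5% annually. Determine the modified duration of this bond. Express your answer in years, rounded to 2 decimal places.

Periodic yield y = 0.035. First find Macaulay duration:
  t   CF        PV=CF/(1+0.035)^t    t·PV
  1        60.00        57.9710        57.9710
  2        60.00        56.0106       112.0213
  3        60.00        54.1166       162.3497
  4        60.00        52.2865       209.1461
  5        30.00        25.2592       126.2960
  6        30.00        24.4050       146.4301
  7     2,030.00     1,595.5617    11,168.9316
  Σ                  1,865.6106    11,983.1458
P = 1,865.6106; Macaulay duration = 11,983.1458 / 1,865.6106 = 6.42318 years.
Modified duration = D_Mac / (1 + y) = 6.42318 / 1.035 = 6.20597 years.

6.21 years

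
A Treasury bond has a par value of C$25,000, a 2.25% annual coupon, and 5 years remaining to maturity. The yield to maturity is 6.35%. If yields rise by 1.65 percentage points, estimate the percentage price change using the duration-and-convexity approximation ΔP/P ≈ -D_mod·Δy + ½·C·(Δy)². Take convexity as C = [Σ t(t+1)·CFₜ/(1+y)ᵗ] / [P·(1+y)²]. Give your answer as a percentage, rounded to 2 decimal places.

-7.05%

With y = 0.0635:
  t   CF        PV=CF/(1+0.0635)^t    t·PV        t(t+1)·PV
  1       562.50       528.9140       528.9140       1,057.8279
  2       562.50       497.3333       994.6666       2,983.9998
  3       562.50       467.6383     1,402.9148       5,611.6592
  4       562.50       439.7163     1,758.8651       8,794.3257
  5    25,562.50    18,789.5273    93,947.6364     563,685.8187
  Σ                 20,723.1291    98,632.9969     582,133.6313
P = 20,723.1291; D_Mac = 4.75956 yrs; D_mod = 4.47537 yrs; C = 24.83661.
Duration effect: -4.47537 × (+0.0165) = -0.073844
Convexity effect: 0.5 × 24.83661 × (0.0165)² = +0.0033809
ΔP/P ≈ -0.073844 + 0.0033809 = -0.070463 = -7.0463%.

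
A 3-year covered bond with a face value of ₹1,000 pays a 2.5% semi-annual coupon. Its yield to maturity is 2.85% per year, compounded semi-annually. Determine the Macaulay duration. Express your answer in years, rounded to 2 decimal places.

Periodic yield y = 0.01425. Discount each cash flow and weight by its period:
  t   CF        PV=CF/(1+0.01425)^t    t·PV
  1        12.50        12.3244        12.3244
  2        12.50        12.1512        24.3024
  3        12.50        11.9805        35.9415
  4        12.50        11.8122        47.2487
  5        12.50        11.6462        58.2311
  6     1,012.50       930.0899     5,580.5395
  Σ                    990.0044     5,758.5876
Price P = Σ PV = 990.0044.
Macaulay duration = Σ(t·PV) / P = 5,758.5876 / 990.0044 = 5.81673 half-year periods.
In years: 5.81673 / 2 = 2.90836 years.

2.91 years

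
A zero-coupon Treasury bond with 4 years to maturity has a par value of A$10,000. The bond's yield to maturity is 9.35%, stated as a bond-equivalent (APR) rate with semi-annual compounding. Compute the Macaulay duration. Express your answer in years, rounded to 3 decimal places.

4.000 years

A zero-coupon bond has a single cash flow at maturity, so its Macaulay duration equals its maturity: 4 years.
(Equivalently: 8 semi-annual periods ÷ 2 = 4 years.)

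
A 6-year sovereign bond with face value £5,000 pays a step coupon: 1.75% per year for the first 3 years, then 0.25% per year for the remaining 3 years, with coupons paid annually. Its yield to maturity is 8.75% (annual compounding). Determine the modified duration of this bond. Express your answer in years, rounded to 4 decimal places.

Periodic yield y = 0.0875. First find Macaulay duration:
  t   CF        PV=CF/(1+0.0875)^t    t·PV
  1        87.50        80.4598        80.4598
  2        87.50        73.9860       147.9720
  3        87.50        68.0331       204.0993
  4        12.50         8.9370        35.7481
  5        12.50         8.2180        41.0898
  6     5,012.50     3,030.2523    18,181.5139
  Σ                  3,269.8862    18,690.8828
P = 3,269.8862; Macaulay duration = 18,690.8828 / 3,269.8862 = 5.71607 years.
Modified duration = D_Mac / (1 + y) = 5.71607 / 1.0875 = 5.25615 years.

5.2562 years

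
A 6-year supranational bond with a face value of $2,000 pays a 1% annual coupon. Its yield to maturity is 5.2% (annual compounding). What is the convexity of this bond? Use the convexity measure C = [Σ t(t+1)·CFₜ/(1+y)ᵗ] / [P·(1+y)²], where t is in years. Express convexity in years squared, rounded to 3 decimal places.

36.534

With y = 0.052:
  t   CF        PV=CF/(1+0.052)^t    t·PV        t(t+1)·PV
  1        20.00        19.0114        19.0114          38.0228
  2        20.00        18.0717        36.1434         108.4301
  3        20.00        17.1784        51.5352         206.1408
  4        20.00        16.3293        65.3171         326.5856
  5        20.00        15.5221        77.6106         465.6639
  6     2,020.00     1,490.2425     8,941.4547      62,590.1829
  Σ                  1,576.3553     9,191.0724      63,735.0261
P = 1,576.3553.
Convexity = Σ t(t+1)·PV / [P·(1+y)²] = 63,735.0261 / (1,576.3553 × 1.106704) = 36.53361.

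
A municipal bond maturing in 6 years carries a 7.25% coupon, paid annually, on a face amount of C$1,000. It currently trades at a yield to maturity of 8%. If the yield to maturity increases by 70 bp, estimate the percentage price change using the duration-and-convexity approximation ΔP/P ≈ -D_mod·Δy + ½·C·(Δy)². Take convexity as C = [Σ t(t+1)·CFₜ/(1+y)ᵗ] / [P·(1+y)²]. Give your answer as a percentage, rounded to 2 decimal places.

With y = 0.08:
  t   CF        PV=CF/(1+0.08)^t    t·PV        t(t+1)·PV
  1        72.50        67.1296        67.1296         134.2593
  2        72.50        62.1571       124.3141         372.9424
  3        72.50        57.5528       172.6585         690.6340
  4        72.50        53.2897       213.1587       1,065.7933
  5        72.50        49.3423       246.7114       1,480.2685
  6     1,072.50       675.8569     4,055.1415      28,385.9908
  Σ                    965.3284     4,879.1139      32,129.8883
P = 965.3284; D_Mac = 5.05436 yrs; D_mod = 4.67996 yrs; C = 28.53557.
Duration effect: -4.67996 × (+0.007) = -0.032760
Convexity effect: 0.5 × 28.53557 × (0.007)² = +0.0006991
ΔP/P ≈ -0.032760 + 0.0006991 = -0.032061 = -3.2061%.

-3.21%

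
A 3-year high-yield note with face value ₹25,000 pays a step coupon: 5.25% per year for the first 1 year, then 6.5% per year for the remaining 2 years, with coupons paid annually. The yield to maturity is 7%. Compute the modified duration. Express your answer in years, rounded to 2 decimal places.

Periodic yield y = 0.07. First find Macaulay duration:
  t   CF        PV=CF/(1+0.07)^t    t·PV
  1     1,312.50     1,226.6355     1,226.6355
  2     1,625.00     1,419.3379     2,838.6759
  3    26,625.00    21,733.9310    65,201.7929
  Σ                 24,379.9044    69,267.1043
P = 24,379.9044; Macaulay duration = 69,267.1043 / 24,379.9044 = 2.84116 years.
Modified duration = D_Mac / (1 + y) = 2.84116 / 1.07 = 2.65529 years.

2.66 years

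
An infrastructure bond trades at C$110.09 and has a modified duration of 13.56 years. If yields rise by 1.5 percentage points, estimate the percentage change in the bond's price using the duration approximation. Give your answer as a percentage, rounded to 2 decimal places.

Duration approximation: ΔP/P ≈ -D_mod · Δy = -13.56 × (+0.015) = -0.203400.
As a percentage: -20.3400%.

-20.34%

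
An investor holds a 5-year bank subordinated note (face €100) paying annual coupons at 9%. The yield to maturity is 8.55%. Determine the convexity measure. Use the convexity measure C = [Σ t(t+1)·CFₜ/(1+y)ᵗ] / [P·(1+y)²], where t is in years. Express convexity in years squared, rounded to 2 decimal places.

20.40

With y = 0.0855:
  t   CF        PV=CF/(1+0.0855)^t    t·PV        t(t+1)·PV
  1         9.00         8.2911         8.2911          16.5822
  2         9.00         7.6381        15.2761          45.8283
  3         9.00         7.0364        21.1093          84.4373
  4         9.00         6.4822        25.9288         129.6442
  5       109.00        72.3232       361.6158       2,169.6946
  Σ                    101.7710       432.2212       2,446.1867
P = 101.7710.
Convexity = Σ t(t+1)·PV / [P·(1+y)²] = 2,446.1867 / (101.7710 × 1.178310) = 20.39887.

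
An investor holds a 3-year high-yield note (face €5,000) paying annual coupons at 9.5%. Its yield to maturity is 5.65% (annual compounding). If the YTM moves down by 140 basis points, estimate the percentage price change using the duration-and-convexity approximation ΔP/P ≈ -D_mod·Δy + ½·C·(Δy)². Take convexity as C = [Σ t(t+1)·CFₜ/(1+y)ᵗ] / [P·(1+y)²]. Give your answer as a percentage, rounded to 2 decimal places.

+3.75%

With y = 0.0565:
  t   CF        PV=CF/(1+0.0565)^t    t·PV        t(t+1)·PV
  1       475.00       449.5977       449.5977         899.1955
  2       475.00       425.5539       851.1079       2,553.3236
  3     5,475.00     4,642.7534    13,928.2603      55,713.0411
  Σ                  5,517.9051    15,228.9659      59,165.5602
P = 5,517.9051; D_Mac = 2.75992 yrs; D_mod = 2.61232 yrs; C = 9.60629.
Duration effect: -2.61232 × (-0.014) = +0.036573
Convexity effect: 0.5 × 9.60629 × (-0.014)² = +0.0009414
ΔP/P ≈ +0.036573 + 0.0009414 = +0.037514 = +3.7514%.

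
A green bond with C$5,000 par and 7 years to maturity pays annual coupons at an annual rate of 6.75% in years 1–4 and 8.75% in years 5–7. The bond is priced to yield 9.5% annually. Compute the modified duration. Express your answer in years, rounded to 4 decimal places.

Periodic yield y = 0.095. First find Macaulay duration:
  t   CF        PV=CF/(1+0.095)^t    t·PV
  1       337.50       308.2192       308.2192
  2       337.50       281.4787       562.9574
  3       337.50       257.0582       771.1745
  4       337.50       234.7563       939.0253
  5       437.50       277.9121     1,389.5605
  6       437.50       253.8010     1,522.8060
  7     5,437.50     2,880.7159    20,165.0116
  Σ                  4,493.9414    25,658.7545
P = 4,493.9414; Macaulay duration = 25,658.7545 / 4,493.9414 = 5.70963 years.
Modified duration = D_Mac / (1 + y) = 5.70963 / 1.095 = 5.21428 years.

5.2143 years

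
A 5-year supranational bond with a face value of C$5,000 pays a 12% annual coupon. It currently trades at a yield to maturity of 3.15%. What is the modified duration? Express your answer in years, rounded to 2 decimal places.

4.07 years

Periodic yield y = 0.0315. First find Macaulay duration:
  t   CF        PV=CF/(1+0.0315)^t    t·PV
  1       600.00       581.6772       581.6772
  2       600.00       563.9139     1,127.8278
  3       600.00       546.6931     1,640.0792
  4       600.00       529.9981     2,119.9924
  5     5,600.00     4,795.5880    23,977.9400
  Σ                  7,017.8702    29,447.5166
P = 7,017.8702; Macaulay duration = 29,447.5166 / 7,017.8702 = 4.19608 years.
Modified duration = D_Mac / (1 + y) = 4.19608 / 1.0315 = 4.06794 years.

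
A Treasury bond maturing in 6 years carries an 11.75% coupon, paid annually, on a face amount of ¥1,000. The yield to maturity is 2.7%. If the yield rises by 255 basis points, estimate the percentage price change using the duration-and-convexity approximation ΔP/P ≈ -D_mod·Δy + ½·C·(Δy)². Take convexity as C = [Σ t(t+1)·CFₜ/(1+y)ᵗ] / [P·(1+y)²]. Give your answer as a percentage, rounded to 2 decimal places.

-11.17%

With y = 0.027:
  t   CF        PV=CF/(1+0.027)^t    t·PV        t(t+1)·PV
  1       117.50       114.4109       114.4109         228.8218
  2       117.50       111.4030       222.8060         668.4181
  3       117.50       108.4742       325.4227       1,301.6906
  4       117.50       105.6224       422.4897       2,112.4483
  5       117.50       102.8456       514.2279       3,085.3675
  6     1,117.50       952.4120     5,714.4722      40,001.3051
  Σ                  1,495.1682     7,313.8293      47,398.0515
P = 1,495.1682; D_Mac = 4.89164 yrs; D_mod = 4.76304 yrs; C = 30.05589.
Duration effect: -4.76304 × (+0.0255) = -0.121458
Convexity effect: 0.5 × 30.05589 × (0.0255)² = +0.0097719
ΔP/P ≈ -0.121458 + 0.0097719 = -0.111686 = -11.1686%.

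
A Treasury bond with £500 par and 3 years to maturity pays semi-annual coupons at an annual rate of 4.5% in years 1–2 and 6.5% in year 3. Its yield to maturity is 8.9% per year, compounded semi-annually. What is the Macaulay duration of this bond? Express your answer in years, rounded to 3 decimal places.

2.826 years

Periodic yield y = 0.0445. Discount each cash flow and weight by its period:
  t   CF        PV=CF/(1+0.0445)^t    t·PV
  1        11.25        10.7707        10.7707
  2        11.25        10.3118        20.6237
  3        11.25         9.8725        29.6175
  4        11.25         9.4519        37.8076
  5        16.25        13.0711        65.3554
  6       516.25       397.5661     2,385.3969
  Σ                    451.0441     2,549.5717
Price P = Σ PV = 451.0441.
Macaulay duration = Σ(t·PV) / P = 2,549.5717 / 451.0441 = 5.65260 half-year periods.
In years: 5.65260 / 2 = 2.82630 years.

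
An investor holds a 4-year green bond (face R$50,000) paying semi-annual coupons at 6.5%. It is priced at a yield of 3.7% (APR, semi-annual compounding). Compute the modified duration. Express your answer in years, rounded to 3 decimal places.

Periodic yield y = 0.0185. First find Macaulay duration:
  t   CF        PV=CF/(1+0.0185)^t    t·PV
  1     1,625.00     1,595.4836     1,595.4836
  2     1,625.00     1,566.5032     3,133.0065
  3     1,625.00     1,538.0493     4,614.1480
  4     1,625.00     1,510.1123     6,040.4490
  5     1,625.00     1,482.6826     7,413.4131
  6     1,625.00     1,455.7512     8,734.5074
  7     1,625.00     1,429.3090    10,005.1631
  8    51,625.00    44,583.2576   356,666.0606
  Σ                 55,161.1488   398,202.2312
P = 55,161.1488; Macaulay duration = 398,202.2312 / 55,161.1488 = 7.21889 half-year periods = 3.60944 years.
Modified duration = D_Mac / (1 + y) = 3.60944 / 1.0185 = 3.54388 years.

3.544 years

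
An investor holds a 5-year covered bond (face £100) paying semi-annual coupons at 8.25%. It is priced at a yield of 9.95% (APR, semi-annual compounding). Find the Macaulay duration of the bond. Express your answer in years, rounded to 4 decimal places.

Periodic yield y = 0.04975. Discount each cash flow and weight by its period:
  t   CF        PV=CF/(1+0.04975)^t    t·PV
  1        4.125         3.9295         3.9295
  2        4.125         3.7433         7.4866
  3        4.125         3.5659        10.6976
  4        4.125         3.3969        13.5875
  5        4.125         3.2359        16.1795
  6        4.125         3.0825        18.4952
  7        4.125         2.9365        20.5552
  8        4.125         2.7973        22.3783
  9        4.125         2.6647        23.9824
  10     104.125        64.0761       640.7612
  Σ                     93.4285       778.0530
Price P = Σ PV = 93.4285.
Macaulay duration = Σ(t·PV) / P = 778.0530 / 93.4285 = 8.32779 half-year periods.
In years: 8.32779 / 2 = 4.16389 years.

4.1639 years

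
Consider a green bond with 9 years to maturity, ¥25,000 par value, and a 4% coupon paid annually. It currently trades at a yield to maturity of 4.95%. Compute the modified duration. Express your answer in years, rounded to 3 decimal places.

7.317 years

Periodic yield y = 0.0495. First find Macaulay duration:
  t   CF        PV=CF/(1+0.0495)^t    t·PV
  1     1,000.00       952.8347       952.8347
  2     1,000.00       907.8939     1,815.7879
  3     1,000.00       865.0728     2,595.2185
  4     1,000.00       824.2714     3,297.0856
  5     1,000.00       785.3944     3,926.9719
  6     1,000.00       748.3510     4,490.1060
  7     1,000.00       713.0548     4,991.3835
  8     1,000.00       679.4233     5,435.3867
  9    26,000.00    16,831.8310   151,486.4789
  Σ                 23,308.1273   178,991.2535
P = 23,308.1273; Macaulay duration = 178,991.2535 / 23,308.1273 = 7.67935 years.
Modified duration = D_Mac / (1 + y) = 7.67935 / 1.0495 = 7.31715 years.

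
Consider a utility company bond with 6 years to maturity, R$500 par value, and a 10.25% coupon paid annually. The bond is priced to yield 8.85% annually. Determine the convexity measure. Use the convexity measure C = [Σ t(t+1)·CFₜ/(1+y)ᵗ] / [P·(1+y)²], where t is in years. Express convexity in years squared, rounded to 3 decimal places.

26.178

With y = 0.0885:
  t   CF        PV=CF/(1+0.0885)^t    t·PV        t(t+1)·PV
  1        51.25        47.0831        47.0831          94.1663
  2        51.25        43.2551        86.5101         259.5304
  3        51.25        39.7382       119.2147         476.8588
  4        51.25        36.5073       146.0293         730.1467
  5        51.25        33.5391       167.6956       1,006.1737
  6       551.25       331.4195     1,988.5167      13,919.6172
  Σ                    531.5424     2,555.0497      16,486.4931
P = 531.5424.
Convexity = Σ t(t+1)·PV / [P·(1+y)²] = 16,486.4931 / (531.5424 × 1.184832) = 26.17782.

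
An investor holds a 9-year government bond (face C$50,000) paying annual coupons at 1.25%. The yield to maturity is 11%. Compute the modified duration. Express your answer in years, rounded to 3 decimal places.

7.473 years

Periodic yield y = 0.11. First find Macaulay duration:
  t   CF        PV=CF/(1+0.11)^t    t·PV
  1       625.00       563.0631       563.0631
  2       625.00       507.2640     1,014.5280
  3       625.00       456.9946     1,370.9838
  4       625.00       411.7069     1,646.8274
  5       625.00       370.9071     1,854.5354
  6       625.00       334.1505     2,004.9031
  7       625.00       301.0365     2,107.2555
  8       625.00       271.2041     2,169.6325
  9    50,625.00    19,790.5666   178,115.0990
  Σ                 23,006.8933   190,846.8279
P = 23,006.8933; Macaulay duration = 190,846.8279 / 23,006.8933 = 8.29520 years.
Modified duration = D_Mac / (1 + y) = 8.29520 / 1.11 = 7.47315 years.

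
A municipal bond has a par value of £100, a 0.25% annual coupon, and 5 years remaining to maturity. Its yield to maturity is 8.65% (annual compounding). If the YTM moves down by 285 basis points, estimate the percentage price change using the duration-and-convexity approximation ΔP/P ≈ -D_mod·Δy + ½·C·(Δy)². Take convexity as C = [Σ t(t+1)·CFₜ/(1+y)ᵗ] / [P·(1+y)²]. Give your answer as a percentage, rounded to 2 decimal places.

+14.06%

With y = 0.0865:
  t   CF        PV=CF/(1+0.0865)^t    t·PV        t(t+1)·PV
  1         0.25         0.2301         0.2301           0.4602
  2         0.25         0.2118         0.4236           1.2707
  3         0.25         0.1949         0.5848           2.3390
  4         0.25         0.1794         0.7176           3.5880
  5       100.25        66.2119       331.0593       1,986.3555
  Σ                     67.0280       333.0153       1,994.0134
P = 67.0280; D_Mac = 4.96830 yrs; D_mod = 4.57275 yrs; C = 25.20067.
Duration effect: -4.57275 × (-0.0285) = +0.130323
Convexity effect: 0.5 × 25.20067 × (-0.0285)² = +0.0102346
ΔP/P ≈ +0.130323 + 0.0102346 = +0.140558 = +14.0558%.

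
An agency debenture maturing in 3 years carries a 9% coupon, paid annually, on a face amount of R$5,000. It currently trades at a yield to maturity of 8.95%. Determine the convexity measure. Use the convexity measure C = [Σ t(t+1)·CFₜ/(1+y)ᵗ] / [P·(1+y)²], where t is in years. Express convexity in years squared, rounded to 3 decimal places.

With y = 0.0895:
  t   CF        PV=CF/(1+0.0895)^t    t·PV        t(t+1)·PV
  1       450.00       413.0335       413.0335         826.0670
  2       450.00       379.1037       758.2074       2,274.6223
  3     5,450.00     4,214.1967    12,642.5900      50,570.3599
  Σ                  5,006.3339    13,813.8309      53,671.0492
P = 5,006.3339.
Convexity = Σ t(t+1)·PV / [P·(1+y)²] = 53,671.0492 / (5,006.3339 × 1.187010) = 9.03162.

9.032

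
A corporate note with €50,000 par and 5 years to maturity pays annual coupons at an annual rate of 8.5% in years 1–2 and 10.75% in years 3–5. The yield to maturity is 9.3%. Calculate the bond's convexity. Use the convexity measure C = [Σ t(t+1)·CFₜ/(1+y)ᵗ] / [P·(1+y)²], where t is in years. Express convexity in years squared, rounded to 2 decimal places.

With y = 0.093:
  t   CF        PV=CF/(1+0.093)^t    t·PV        t(t+1)·PV
  1     4,250.00     3,888.3806     3,888.3806       7,776.7612
  2     4,250.00     3,557.5303     7,115.0606      21,345.1817
  3     5,375.00     4,116.4039    12,349.2117      49,396.8470
  4     5,375.00     3,766.1518    15,064.6072      75,323.0360
  5    55,375.00    35,498.7393   177,493.6964   1,064,962.1782
  Σ                 50,827.2059   215,910.9565   1,218,804.0041
P = 50,827.2059.
Convexity = Σ t(t+1)·PV / [P·(1+y)²] = 1,218,804.0041 / (50,827.2059 × 1.194649) = 20.07231.

20.07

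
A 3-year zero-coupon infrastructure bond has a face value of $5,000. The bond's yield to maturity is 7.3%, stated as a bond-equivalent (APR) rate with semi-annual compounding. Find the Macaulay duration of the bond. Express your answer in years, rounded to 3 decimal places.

3.000 years

A zero-coupon bond has a single cash flow at maturity, so its Macaulay duration equals its maturity: 3 years.
(Equivalently: 6 semi-annual periods ÷ 2 = 3 years.)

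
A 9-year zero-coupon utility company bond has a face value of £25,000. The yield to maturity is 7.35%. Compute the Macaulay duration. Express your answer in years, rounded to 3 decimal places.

9.000 years

A zero-coupon bond has a single cash flow at maturity, so its Macaulay duration equals its maturity: 9 years.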